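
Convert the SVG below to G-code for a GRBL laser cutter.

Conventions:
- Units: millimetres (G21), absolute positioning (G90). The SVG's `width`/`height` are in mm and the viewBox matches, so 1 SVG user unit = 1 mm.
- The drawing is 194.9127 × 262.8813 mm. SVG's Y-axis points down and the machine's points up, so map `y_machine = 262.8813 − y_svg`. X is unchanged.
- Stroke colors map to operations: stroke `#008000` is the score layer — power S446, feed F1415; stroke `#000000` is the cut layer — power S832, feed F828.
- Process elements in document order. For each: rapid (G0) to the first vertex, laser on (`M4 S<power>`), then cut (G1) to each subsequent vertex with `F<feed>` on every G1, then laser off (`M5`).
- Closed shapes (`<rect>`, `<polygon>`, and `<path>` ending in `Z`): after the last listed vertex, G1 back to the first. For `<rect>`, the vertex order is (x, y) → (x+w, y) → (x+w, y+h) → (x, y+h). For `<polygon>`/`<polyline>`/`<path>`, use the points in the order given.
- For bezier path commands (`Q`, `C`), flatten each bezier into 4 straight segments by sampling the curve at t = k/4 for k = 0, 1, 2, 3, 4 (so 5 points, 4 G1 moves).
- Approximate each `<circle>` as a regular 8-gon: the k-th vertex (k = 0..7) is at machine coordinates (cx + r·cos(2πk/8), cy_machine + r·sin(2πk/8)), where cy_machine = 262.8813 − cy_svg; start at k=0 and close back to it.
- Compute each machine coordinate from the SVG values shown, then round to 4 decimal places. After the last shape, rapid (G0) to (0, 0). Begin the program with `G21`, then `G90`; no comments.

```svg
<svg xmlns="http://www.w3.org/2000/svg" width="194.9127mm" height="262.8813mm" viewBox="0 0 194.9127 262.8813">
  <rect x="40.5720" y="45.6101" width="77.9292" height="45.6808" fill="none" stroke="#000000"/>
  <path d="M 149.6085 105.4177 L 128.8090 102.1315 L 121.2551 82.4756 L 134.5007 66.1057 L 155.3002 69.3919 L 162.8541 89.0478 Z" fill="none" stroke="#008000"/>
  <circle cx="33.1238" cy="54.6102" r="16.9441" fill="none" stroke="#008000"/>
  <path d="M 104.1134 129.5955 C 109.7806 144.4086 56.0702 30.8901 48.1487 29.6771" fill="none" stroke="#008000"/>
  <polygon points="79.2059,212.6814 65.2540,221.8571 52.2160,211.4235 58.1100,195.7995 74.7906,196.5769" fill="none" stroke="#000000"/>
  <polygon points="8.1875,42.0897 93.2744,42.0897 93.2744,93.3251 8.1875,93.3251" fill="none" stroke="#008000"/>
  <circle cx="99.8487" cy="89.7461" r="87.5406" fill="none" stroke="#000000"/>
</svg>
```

1 u = 1 mm; y_m = 262.8813 − y.

[1] `<rect>` rectangle, #000000→cut S832 F828: (40.5720,217.2712) → (118.5012,217.2712) → (118.5012,171.5904) → (40.5720,171.5904) → (40.5720,217.2712) (closed)

[2] `<path>` regular polygon, #008000→score S446 F1415: (149.6085,157.4636) → (128.8090,160.7498) → (121.2551,180.4057) → (134.5007,196.7756) → (155.3002,193.4894) → (162.8541,173.8335) → (149.6085,157.4636) (closed)

[3] `<circle>` circle, #008000→score S446 F1415: (50.0679,208.2711) → (45.1051,220.2524) → (33.1238,225.2152) → (21.1425,220.2524) → (16.1797,208.2711) → (21.1425,196.2898) → (33.1238,191.3270) → (45.1051,196.2898) → (50.0679,208.2711) (closed)

[4] `<path>` cubic bezier, #008000→score S446 F1415: (104.1134,133.2858) → (98.8737,142.4782) → (81.2268,177.2352) → (61.0320,214.9971) → (48.1487,233.2042)

[5] `<polygon>` regular polygon, #000000→cut S832 F828: (79.2059,50.1999) → (65.2540,41.0242) → (52.2160,51.4578) → (58.1100,67.0818) → (74.7906,66.3044) → (79.2059,50.1999) (closed)

[6] `<polygon>` rectangle, #008000→score S446 F1415: (8.1875,220.7916) → (93.2744,220.7916) → (93.2744,169.5562) → (8.1875,169.5562) → (8.1875,220.7916) (closed)

[7] `<circle>` circle, #000000→cut S832 F828: (187.3893,173.1352) → (161.7493,235.0358) → (99.8487,260.6758) → (37.9481,235.0358) → (12.3081,173.1352) → (37.9481,111.2346) → (99.8487,85.5946) → (161.7493,111.2346) → (187.3893,173.1352) (closed)

G21
G90
G0 X40.5720 Y217.2712
M4 S832
G1 X118.5012 Y217.2712 F828
G1 X118.5012 Y171.5904 F828
G1 X40.5720 Y171.5904 F828
G1 X40.5720 Y217.2712 F828
M5
G0 X149.6085 Y157.4636
M4 S446
G1 X128.8090 Y160.7498 F1415
G1 X121.2551 Y180.4057 F1415
G1 X134.5007 Y196.7756 F1415
G1 X155.3002 Y193.4894 F1415
G1 X162.8541 Y173.8335 F1415
G1 X149.6085 Y157.4636 F1415
M5
G0 X50.0679 Y208.2711
M4 S446
G1 X45.1051 Y220.2524 F1415
G1 X33.1238 Y225.2152 F1415
G1 X21.1425 Y220.2524 F1415
G1 X16.1797 Y208.2711 F1415
G1 X21.1425 Y196.2898 F1415
G1 X33.1238 Y191.3270 F1415
G1 X45.1051 Y196.2898 F1415
G1 X50.0679 Y208.2711 F1415
M5
G0 X104.1134 Y133.2858
M4 S446
G1 X98.8737 Y142.4782 F1415
G1 X81.2268 Y177.2352 F1415
G1 X61.0320 Y214.9971 F1415
G1 X48.1487 Y233.2042 F1415
M5
G0 X79.2059 Y50.1999
M4 S832
G1 X65.2540 Y41.0242 F828
G1 X52.2160 Y51.4578 F828
G1 X58.1100 Y67.0818 F828
G1 X74.7906 Y66.3044 F828
G1 X79.2059 Y50.1999 F828
M5
G0 X8.1875 Y220.7916
M4 S446
G1 X93.2744 Y220.7916 F1415
G1 X93.2744 Y169.5562 F1415
G1 X8.1875 Y169.5562 F1415
G1 X8.1875 Y220.7916 F1415
M5
G0 X187.3893 Y173.1352
M4 S832
G1 X161.7493 Y235.0358 F828
G1 X99.8487 Y260.6758 F828
G1 X37.9481 Y235.0358 F828
G1 X12.3081 Y173.1352 F828
G1 X37.9481 Y111.2346 F828
G1 X99.8487 Y85.5946 F828
G1 X161.7493 Y111.2346 F828
G1 X187.3893 Y173.1352 F828
M5
G0 X0.0000 Y0.0000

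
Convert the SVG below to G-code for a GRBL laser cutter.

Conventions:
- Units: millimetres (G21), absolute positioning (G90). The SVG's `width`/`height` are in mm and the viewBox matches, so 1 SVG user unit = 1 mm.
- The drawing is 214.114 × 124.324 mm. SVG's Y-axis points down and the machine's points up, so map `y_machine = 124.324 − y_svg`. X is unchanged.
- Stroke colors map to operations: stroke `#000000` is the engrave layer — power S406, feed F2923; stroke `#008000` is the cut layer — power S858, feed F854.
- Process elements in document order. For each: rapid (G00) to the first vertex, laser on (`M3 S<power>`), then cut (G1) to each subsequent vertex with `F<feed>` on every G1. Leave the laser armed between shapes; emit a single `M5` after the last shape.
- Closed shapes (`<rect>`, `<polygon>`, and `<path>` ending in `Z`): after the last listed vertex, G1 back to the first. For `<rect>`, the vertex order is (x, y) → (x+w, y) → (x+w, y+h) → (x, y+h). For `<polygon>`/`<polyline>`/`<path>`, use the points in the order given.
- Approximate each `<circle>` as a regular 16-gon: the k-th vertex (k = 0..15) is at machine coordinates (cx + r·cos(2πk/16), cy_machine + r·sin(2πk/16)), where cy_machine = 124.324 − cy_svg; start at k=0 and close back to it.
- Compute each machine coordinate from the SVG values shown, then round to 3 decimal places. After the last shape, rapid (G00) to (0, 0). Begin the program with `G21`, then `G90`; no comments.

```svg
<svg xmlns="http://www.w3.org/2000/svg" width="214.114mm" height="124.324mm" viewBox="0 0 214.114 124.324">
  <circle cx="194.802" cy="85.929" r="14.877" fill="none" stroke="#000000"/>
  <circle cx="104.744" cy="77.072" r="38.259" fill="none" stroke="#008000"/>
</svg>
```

G21
G90
G00 X209.679 Y38.395
M3 S406
G1 X208.547 Y44.088 F2923
G1 X205.322 Y48.915 F2923
G1 X200.495 Y52.140 F2923
G1 X194.802 Y53.272 F2923
G1 X189.109 Y52.140 F2923
G1 X184.282 Y48.915 F2923
G1 X181.057 Y44.088 F2923
G1 X179.925 Y38.395 F2923
G1 X181.057 Y32.702 F2923
G1 X184.282 Y27.875 F2923
G1 X189.109 Y24.650 F2923
G1 X194.802 Y23.518 F2923
G1 X200.495 Y24.650 F2923
G1 X205.322 Y27.875 F2923
G1 X208.547 Y32.702 F2923
G1 X209.679 Y38.395 F2923
G00 X143.003 Y47.252
M3 S858
G1 X140.091 Y61.893 F854
G1 X131.797 Y74.305 F854
G1 X119.385 Y82.599 F854
G1 X104.744 Y85.511 F854
G1 X90.103 Y82.599 F854
G1 X77.691 Y74.305 F854
G1 X69.397 Y61.893 F854
G1 X66.485 Y47.252 F854
G1 X69.397 Y32.611 F854
G1 X77.691 Y20.199 F854
G1 X90.103 Y11.905 F854
G1 X104.744 Y8.993 F854
G1 X119.385 Y11.905 F854
G1 X131.797 Y20.199 F854
G1 X140.091 Y32.611 F854
G1 X143.003 Y47.252 F854
M5
G00 X0.000 Y0.000

Since the viewBox matches the mm dimensions, user units are millimetres directly. The only transform is the Y-flip y_m = 124.324 − y_svg.

Shape 1 is a circle drawn with `<circle>`. Its stroke #000000 means engrave at S406, F2923. After flipping Y the toolpath is (209.679,38.395) → (208.547,44.088) → (205.322,48.915) → (200.495,52.140) → (194.802,53.272) → (189.109,52.140) → (184.282,48.915) → (181.057,44.088) → (179.925,38.395) → (181.057,32.702) → (184.282,27.875) → (189.109,24.650) → (194.802,23.518) → (200.495,24.650) → (205.322,27.875) → (208.547,32.702) → (209.679,38.395), returning to the start.

Shape 2 is a circle drawn with `<circle>`. Its stroke #008000 means cut at S858, F854. After flipping Y the toolpath is (143.003,47.252) → (140.091,61.893) → (131.797,74.305) → (119.385,82.599) → (104.744,85.511) → (90.103,82.599) → (77.691,74.305) → (69.397,61.893) → (66.485,47.252) → (69.397,32.611) → (77.691,20.199) → (90.103,11.905) → (104.744,8.993) → (119.385,11.905) → (131.797,20.199) → (140.091,32.611) → (143.003,47.252), returning to the start.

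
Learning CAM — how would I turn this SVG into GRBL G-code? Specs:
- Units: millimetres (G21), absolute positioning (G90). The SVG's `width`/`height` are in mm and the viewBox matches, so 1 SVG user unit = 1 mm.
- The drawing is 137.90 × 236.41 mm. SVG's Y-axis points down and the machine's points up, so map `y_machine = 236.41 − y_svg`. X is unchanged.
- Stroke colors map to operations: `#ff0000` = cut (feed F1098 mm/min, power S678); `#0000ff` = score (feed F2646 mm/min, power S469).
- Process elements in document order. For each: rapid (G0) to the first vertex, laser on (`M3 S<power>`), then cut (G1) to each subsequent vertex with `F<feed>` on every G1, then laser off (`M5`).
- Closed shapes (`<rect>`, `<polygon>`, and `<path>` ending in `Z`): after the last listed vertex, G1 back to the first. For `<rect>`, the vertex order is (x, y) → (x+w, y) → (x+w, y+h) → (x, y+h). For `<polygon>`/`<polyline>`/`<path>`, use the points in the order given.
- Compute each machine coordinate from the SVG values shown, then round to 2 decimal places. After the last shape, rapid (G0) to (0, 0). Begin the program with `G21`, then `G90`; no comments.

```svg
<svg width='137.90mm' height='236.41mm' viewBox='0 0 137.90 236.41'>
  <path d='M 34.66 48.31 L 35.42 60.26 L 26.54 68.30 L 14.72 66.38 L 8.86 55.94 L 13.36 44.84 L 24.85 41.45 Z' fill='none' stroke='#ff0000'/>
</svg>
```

viewBox `0 0 137.90 236.41` with mm width/height → 1 unit = 1 mm. Flip: y_m = 236.41 − y_svg.

**Shape 1** — `<path>` regular polygon, stroke `#ff0000` → cut (S678, F1098). Machine vertices: (34.66,188.10) → (35.42,176.15) → (26.54,168.11) → (14.72,170.03) → (8.86,180.47) → (13.36,191.57) → (24.85,194.96) → (34.66,188.10). Closed: final G1 returns to the first vertex.

G21
G90
G0 X34.66 Y188.10
M3 S678
G1 X35.42 Y176.15 F1098
G1 X26.54 Y168.11 F1098
G1 X14.72 Y170.03 F1098
G1 X8.86 Y180.47 F1098
G1 X13.36 Y191.57 F1098
G1 X24.85 Y194.96 F1098
G1 X34.66 Y188.10 F1098
M5
G0 X0.00 Y0.00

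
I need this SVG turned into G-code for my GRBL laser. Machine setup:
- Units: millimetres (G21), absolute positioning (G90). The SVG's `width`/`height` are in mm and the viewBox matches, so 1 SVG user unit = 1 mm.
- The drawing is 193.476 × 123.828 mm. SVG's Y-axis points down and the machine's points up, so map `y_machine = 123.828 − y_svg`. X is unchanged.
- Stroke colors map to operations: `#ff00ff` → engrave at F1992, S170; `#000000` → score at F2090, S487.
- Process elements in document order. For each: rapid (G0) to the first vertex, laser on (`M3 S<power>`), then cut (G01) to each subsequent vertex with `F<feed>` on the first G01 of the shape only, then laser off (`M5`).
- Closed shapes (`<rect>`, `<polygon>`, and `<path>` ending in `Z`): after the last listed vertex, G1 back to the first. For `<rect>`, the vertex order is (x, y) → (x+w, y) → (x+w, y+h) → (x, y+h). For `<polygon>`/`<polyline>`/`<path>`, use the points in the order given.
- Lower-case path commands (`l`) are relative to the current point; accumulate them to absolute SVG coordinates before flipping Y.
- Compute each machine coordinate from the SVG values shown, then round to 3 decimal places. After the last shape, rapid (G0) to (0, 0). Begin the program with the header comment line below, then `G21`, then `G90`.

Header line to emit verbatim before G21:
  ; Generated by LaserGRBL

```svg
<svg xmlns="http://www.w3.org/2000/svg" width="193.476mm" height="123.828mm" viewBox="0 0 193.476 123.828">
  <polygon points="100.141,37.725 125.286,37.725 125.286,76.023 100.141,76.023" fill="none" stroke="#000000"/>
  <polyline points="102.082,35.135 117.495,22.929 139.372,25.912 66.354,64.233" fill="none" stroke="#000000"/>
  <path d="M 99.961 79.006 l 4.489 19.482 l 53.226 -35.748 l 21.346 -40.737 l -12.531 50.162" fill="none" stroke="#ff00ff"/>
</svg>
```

; Generated by LaserGRBL
G21
G90
G0 X100.141 Y86.103
M3 S487
G01 X125.286 Y86.103 F2090
G01 X125.286 Y47.805
G01 X100.141 Y47.805
G01 X100.141 Y86.103
M5
G0 X102.082 Y88.693
M3 S487
G01 X117.495 Y100.899 F2090
G01 X139.372 Y97.916
G01 X66.354 Y59.595
M5
G0 X99.961 Y44.822
M3 S170
G01 X104.450 Y25.340 F1992
G01 X157.676 Y61.088
G01 X179.022 Y101.825
G01 X166.491 Y51.663
M5
G0 X0.000 Y0.000

Since the viewBox matches the mm dimensions, user units are millimetres directly. The only transform is the Y-flip y_m = 123.828 − y_svg.

Shape 1 is a rectangle drawn with `<polygon>`. Its stroke #000000 means score at S487, F2090. After flipping Y the toolpath is (100.141,86.103) → (125.286,86.103) → (125.286,47.805) → (100.141,47.805) → (100.141,86.103), returning to the start.

Shape 2 is a open polyline drawn with `<polyline>`. Its stroke #000000 means score at S487, F2090. After flipping Y the toolpath is (102.082,88.693) → (117.495,100.899) → (139.372,97.916) → (66.354,59.595).

Shape 3 is a open polyline drawn with `<path>`. Its stroke #ff00ff means engrave at S170, F1992. After flipping Y the toolpath is (99.961,44.822) → (104.450,25.340) → (157.676,61.088) → (179.022,101.825) → (166.491,51.663).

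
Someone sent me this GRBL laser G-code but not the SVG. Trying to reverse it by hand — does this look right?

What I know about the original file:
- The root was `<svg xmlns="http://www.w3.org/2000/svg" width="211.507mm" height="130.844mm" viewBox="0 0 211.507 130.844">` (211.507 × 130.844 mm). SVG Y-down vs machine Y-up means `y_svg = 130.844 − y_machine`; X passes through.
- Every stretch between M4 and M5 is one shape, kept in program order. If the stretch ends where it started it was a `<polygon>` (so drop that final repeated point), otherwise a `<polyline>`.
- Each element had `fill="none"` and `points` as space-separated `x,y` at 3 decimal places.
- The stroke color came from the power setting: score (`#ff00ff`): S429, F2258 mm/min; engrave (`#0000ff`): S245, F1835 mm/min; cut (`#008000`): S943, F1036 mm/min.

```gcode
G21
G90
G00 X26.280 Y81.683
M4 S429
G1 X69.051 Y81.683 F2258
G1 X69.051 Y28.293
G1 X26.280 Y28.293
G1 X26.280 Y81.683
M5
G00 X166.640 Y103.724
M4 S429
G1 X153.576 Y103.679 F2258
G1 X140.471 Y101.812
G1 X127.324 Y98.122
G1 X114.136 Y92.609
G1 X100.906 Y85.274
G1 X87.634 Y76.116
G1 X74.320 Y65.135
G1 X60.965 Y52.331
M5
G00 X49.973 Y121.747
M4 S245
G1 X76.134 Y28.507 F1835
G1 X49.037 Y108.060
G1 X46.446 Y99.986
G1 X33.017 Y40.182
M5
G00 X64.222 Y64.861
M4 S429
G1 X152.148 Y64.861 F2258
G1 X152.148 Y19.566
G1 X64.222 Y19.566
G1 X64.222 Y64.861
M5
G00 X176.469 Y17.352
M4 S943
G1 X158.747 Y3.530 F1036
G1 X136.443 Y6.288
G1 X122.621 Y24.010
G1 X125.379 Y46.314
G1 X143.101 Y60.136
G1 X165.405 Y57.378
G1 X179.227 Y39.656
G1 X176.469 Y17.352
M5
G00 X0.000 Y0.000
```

y_svg = 130.844 − y_m.

[1] S429→`#ff00ff` (score); closed run; points: 26.280,49.161 69.051,49.161 69.051,102.551 26.280,102.551

[2] S429→`#ff00ff` (score); open run; points: 166.640,27.120 153.576,27.165 140.471,29.032 127.324,32.722 114.136,38.235 100.906,45.570 87.634,54.728 74.320,65.709 60.965,78.513

[3] S245→`#0000ff` (engrave); open run; points: 49.973,9.097 76.134,102.337 49.037,22.784 46.446,30.858 33.017,90.662

[4] S429→`#ff00ff` (score); closed run; points: 64.222,65.983 152.148,65.983 152.148,111.278 64.222,111.278

[5] S943→`#008000` (cut); closed run; points: 176.469,113.492 158.747,127.314 136.443,124.556 122.621,106.834 125.379,84.530 143.101,70.708 165.405,73.466 179.227,91.188

<svg xmlns="http://www.w3.org/2000/svg" width="211.507mm" height="130.844mm" viewBox="0 0 211.507 130.844">
  <polygon points="26.280,49.161 69.051,49.161 69.051,102.551 26.280,102.551" fill="none" stroke="#ff00ff"/>
  <polyline points="166.640,27.120 153.576,27.165 140.471,29.032 127.324,32.722 114.136,38.235 100.906,45.570 87.634,54.728 74.320,65.709 60.965,78.513" fill="none" stroke="#ff00ff"/>
  <polyline points="49.973,9.097 76.134,102.337 49.037,22.784 46.446,30.858 33.017,90.662" fill="none" stroke="#0000ff"/>
  <polygon points="64.222,65.983 152.148,65.983 152.148,111.278 64.222,111.278" fill="none" stroke="#ff00ff"/>
  <polygon points="176.469,113.492 158.747,127.314 136.443,124.556 122.621,106.834 125.379,84.530 143.101,70.708 165.405,73.466 179.227,91.188" fill="none" stroke="#008000"/>
</svg>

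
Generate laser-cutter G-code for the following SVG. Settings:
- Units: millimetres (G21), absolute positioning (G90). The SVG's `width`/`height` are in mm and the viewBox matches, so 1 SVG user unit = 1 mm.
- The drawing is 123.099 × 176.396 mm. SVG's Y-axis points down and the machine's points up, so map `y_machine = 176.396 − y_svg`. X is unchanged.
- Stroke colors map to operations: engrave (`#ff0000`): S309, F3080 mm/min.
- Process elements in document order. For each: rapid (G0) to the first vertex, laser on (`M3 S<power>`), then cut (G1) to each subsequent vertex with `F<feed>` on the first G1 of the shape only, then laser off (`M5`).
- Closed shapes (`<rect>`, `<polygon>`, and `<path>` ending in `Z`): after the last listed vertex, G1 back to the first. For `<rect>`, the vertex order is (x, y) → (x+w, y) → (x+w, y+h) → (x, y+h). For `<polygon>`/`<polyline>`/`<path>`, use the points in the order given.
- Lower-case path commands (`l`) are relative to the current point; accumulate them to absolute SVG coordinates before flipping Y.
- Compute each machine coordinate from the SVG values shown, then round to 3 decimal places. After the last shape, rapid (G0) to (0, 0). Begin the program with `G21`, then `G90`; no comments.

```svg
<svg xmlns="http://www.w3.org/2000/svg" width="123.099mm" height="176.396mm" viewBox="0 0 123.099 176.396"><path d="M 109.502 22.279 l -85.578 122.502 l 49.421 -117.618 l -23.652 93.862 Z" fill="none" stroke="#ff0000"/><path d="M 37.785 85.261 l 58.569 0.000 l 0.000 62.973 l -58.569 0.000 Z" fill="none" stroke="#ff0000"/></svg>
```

Since the viewBox matches the mm dimensions, user units are millimetres directly. The only transform is the Y-flip y_m = 176.396 − y_svg.

Shape 1 is a closed polygon drawn with `<path>`. Its stroke #ff0000 means engrave at S309, F3080. After flipping Y the toolpath is (109.502,154.117) → (23.924,31.615) → (73.345,149.233) → (49.693,55.371) → (109.502,154.117), returning to the start.

Shape 2 is a rectangle drawn with `<path>`. Its stroke #ff0000 means engrave at S309, F3080. After flipping Y the toolpath is (37.785,91.135) → (96.354,91.135) → (96.354,28.162) → (37.785,28.162) → (37.785,91.135), returning to the start.

G21
G90
G0 X109.502 Y154.117
M3 S309
G1 X23.924 Y31.615 F3080
G1 X73.345 Y149.233
G1 X49.693 Y55.371
G1 X109.502 Y154.117
M5
G0 X37.785 Y91.135
M3 S309
G1 X96.354 Y91.135 F3080
G1 X96.354 Y28.162
G1 X37.785 Y28.162
G1 X37.785 Y91.135
M5
G0 X0.000 Y0.000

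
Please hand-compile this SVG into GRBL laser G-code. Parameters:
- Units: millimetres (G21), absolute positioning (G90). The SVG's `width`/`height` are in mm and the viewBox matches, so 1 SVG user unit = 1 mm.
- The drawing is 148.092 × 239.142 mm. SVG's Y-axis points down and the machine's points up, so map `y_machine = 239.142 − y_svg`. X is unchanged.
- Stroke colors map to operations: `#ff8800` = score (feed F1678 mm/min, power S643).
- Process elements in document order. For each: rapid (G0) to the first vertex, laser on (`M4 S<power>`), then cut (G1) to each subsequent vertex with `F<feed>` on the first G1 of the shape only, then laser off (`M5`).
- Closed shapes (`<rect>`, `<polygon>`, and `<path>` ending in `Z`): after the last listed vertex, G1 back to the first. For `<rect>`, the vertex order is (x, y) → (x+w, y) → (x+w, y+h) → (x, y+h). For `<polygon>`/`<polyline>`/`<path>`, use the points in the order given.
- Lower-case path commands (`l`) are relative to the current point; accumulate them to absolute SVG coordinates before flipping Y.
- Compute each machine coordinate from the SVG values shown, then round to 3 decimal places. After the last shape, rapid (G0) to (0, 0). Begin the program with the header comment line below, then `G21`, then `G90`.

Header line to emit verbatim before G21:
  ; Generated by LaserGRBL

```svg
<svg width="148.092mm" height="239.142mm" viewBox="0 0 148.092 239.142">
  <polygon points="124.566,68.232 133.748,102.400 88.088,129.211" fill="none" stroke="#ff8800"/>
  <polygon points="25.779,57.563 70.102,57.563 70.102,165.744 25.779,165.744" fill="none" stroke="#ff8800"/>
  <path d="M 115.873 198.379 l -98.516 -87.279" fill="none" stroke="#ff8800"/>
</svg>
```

Since the viewBox matches the mm dimensions, user units are millimetres directly. The only transform is the Y-flip y_m = 239.142 − y_svg.

Shape 1 is a closed polygon drawn with `<polygon>`. Its stroke #ff8800 means score at S643, F1678. After flipping Y the toolpath is (124.566,170.910) → (133.748,136.742) → (88.088,109.931) → (124.566,170.910), returning to the start.

Shape 2 is a rectangle drawn with `<polygon>`. Its stroke #ff8800 means score at S643, F1678. After flipping Y the toolpath is (25.779,181.579) → (70.102,181.579) → (70.102,73.398) → (25.779,73.398) → (25.779,181.579), returning to the start.

Shape 3 is a line segment drawn with `<path>`. Its stroke #ff8800 means score at S643, F1678. After flipping Y the toolpath is (115.873,40.763) → (17.357,128.042).

; Generated by LaserGRBL
G21
G90
G0 X124.566 Y170.910
M4 S643
G1 X133.748 Y136.742 F1678
G1 X88.088 Y109.931
G1 X124.566 Y170.910
M5
G0 X25.779 Y181.579
M4 S643
G1 X70.102 Y181.579 F1678
G1 X70.102 Y73.398
G1 X25.779 Y73.398
G1 X25.779 Y181.579
M5
G0 X115.873 Y40.763
M4 S643
G1 X17.357 Y128.042 F1678
M5
G0 X0.000 Y0.000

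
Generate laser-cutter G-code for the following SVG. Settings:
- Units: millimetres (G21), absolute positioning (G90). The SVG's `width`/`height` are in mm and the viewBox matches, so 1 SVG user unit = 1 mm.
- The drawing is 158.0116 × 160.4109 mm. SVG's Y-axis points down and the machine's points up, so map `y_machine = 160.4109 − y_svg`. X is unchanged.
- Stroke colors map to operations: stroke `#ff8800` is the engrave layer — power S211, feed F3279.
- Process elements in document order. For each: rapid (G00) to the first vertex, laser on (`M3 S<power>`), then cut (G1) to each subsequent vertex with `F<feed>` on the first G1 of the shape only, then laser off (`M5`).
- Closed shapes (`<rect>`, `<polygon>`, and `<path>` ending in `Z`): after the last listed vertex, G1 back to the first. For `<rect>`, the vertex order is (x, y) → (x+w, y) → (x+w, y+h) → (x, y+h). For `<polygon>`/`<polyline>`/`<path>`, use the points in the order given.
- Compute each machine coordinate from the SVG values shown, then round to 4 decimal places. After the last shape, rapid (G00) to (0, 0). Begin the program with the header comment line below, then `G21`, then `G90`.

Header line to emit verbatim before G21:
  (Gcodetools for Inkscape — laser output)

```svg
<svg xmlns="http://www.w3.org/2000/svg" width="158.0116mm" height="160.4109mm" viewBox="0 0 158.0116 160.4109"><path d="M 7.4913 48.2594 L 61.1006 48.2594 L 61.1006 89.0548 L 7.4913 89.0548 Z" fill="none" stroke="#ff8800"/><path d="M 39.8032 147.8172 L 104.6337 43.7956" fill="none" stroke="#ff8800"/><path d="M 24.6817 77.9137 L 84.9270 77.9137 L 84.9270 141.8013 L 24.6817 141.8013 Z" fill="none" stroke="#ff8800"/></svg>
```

(Gcodetools for Inkscape — laser output)
G21
G90
G00 X7.4913 Y112.1515
M3 S211
G1 X61.1006 Y112.1515 F3279
G1 X61.1006 Y71.3561
G1 X7.4913 Y71.3561
G1 X7.4913 Y112.1515
M5
G00 X39.8032 Y12.5937
M3 S211
G1 X104.6337 Y116.6153 F3279
M5
G00 X24.6817 Y82.4972
M3 S211
G1 X84.9270 Y82.4972 F3279
G1 X84.9270 Y18.6096
G1 X24.6817 Y18.6096
G1 X24.6817 Y82.4972
M5
G00 X0.0000 Y0.0000

viewBox `0 0 158.0116 160.4109` with mm width/height → 1 unit = 1 mm. Flip: y_m = 160.4109 − y_svg.

**Shape 1** — `<path>` rectangle, stroke `#ff8800` → engrave (S211, F3279). Machine vertices: (7.4913,112.1515) → (61.1006,112.1515) → (61.1006,71.3561) → (7.4913,71.3561) → (7.4913,112.1515). Closed: final G1 returns to the first vertex.

**Shape 2** — `<path>` line segment, stroke `#ff8800` → engrave (S211, F3279). Machine vertices: (39.8032,12.5937) → (104.6337,116.6153). Open path.

**Shape 3** — `<path>` rectangle, stroke `#ff8800` → engrave (S211, F3279). Machine vertices: (24.6817,82.4972) → (84.9270,82.4972) → (84.9270,18.6096) → (24.6817,18.6096) → (24.6817,82.4972). Closed: final G1 returns to the first vertex.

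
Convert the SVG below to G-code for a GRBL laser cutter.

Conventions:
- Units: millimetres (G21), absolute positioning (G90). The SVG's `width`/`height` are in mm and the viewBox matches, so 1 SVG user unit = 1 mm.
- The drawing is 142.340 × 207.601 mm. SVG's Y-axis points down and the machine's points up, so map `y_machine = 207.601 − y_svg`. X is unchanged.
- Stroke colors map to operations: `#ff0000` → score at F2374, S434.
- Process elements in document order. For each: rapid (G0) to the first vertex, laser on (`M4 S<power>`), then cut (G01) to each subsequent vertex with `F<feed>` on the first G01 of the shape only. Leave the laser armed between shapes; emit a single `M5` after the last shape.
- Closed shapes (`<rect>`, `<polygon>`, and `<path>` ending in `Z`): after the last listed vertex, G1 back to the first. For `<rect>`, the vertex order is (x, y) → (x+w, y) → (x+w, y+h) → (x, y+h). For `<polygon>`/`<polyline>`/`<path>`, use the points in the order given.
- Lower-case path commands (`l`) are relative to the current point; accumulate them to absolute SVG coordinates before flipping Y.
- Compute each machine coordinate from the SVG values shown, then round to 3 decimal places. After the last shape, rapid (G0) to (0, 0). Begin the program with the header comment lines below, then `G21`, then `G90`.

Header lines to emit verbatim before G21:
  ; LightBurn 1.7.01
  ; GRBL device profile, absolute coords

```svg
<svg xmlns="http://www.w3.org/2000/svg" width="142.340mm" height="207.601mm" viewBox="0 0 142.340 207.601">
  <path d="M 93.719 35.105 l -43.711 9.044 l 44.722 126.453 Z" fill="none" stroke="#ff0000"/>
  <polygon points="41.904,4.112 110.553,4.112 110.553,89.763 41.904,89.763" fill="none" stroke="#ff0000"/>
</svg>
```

1 u = 1 mm; y_m = 207.601 − y.

[1] `<path>` closed polygon, #ff0000→score S434 F2374: (93.719,172.496) → (50.008,163.452) → (94.730,36.999) → (93.719,172.496) (closed)

[2] `<polygon>` rectangle, #ff0000→score S434 F2374: (41.904,203.489) → (110.553,203.489) → (110.553,117.838) → (41.904,117.838) → (41.904,203.489) (closed)

; LightBurn 1.7.01
; GRBL device profile, absolute coords
G21
G90
G0 X93.719 Y172.496
M4 S434
G01 X50.008 Y163.452 F2374
G01 X94.730 Y36.999
G01 X93.719 Y172.496
G0 X41.904 Y203.489
M4 S434
G01 X110.553 Y203.489 F2374
G01 X110.553 Y117.838
G01 X41.904 Y117.838
G01 X41.904 Y203.489
M5
G0 X0.000 Y0.000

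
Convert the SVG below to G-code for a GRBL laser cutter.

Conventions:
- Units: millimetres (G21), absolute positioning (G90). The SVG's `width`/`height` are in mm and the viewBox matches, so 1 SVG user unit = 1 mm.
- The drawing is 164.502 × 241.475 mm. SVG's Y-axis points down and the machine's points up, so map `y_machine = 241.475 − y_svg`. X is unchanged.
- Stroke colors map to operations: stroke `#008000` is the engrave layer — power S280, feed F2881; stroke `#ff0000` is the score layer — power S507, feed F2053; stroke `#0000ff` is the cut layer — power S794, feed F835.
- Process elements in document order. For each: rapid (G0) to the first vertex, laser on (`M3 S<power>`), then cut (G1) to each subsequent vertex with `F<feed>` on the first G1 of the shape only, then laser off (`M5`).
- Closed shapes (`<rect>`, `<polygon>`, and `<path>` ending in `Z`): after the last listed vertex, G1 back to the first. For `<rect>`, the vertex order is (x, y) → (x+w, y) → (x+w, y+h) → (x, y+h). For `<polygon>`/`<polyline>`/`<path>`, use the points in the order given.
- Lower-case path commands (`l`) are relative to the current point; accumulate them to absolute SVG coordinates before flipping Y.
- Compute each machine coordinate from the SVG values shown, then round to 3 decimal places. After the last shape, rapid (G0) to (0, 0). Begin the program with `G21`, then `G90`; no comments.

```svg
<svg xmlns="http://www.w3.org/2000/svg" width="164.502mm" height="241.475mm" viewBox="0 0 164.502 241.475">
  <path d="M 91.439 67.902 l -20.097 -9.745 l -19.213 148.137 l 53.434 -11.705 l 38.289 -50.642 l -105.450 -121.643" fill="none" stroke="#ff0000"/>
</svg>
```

G21
G90
G0 X91.439 Y173.573
M3 S507
G1 X71.342 Y183.318 F2053
G1 X52.129 Y35.181
G1 X105.563 Y46.886
G1 X143.852 Y97.528
G1 X38.402 Y219.171
M5
G0 X0.000 Y0.000

viewBox `0 0 164.502 241.475` with mm width/height → 1 unit = 1 mm. Flip: y_m = 241.475 − y_svg.

**Shape 1** — `<path>` open polyline, stroke `#ff0000` → score (S507, F2053). Machine vertices: (91.439,173.573) → (71.342,183.318) → (52.129,35.181) → (105.563,46.886) → (143.852,97.528) → (38.402,219.171). Open path.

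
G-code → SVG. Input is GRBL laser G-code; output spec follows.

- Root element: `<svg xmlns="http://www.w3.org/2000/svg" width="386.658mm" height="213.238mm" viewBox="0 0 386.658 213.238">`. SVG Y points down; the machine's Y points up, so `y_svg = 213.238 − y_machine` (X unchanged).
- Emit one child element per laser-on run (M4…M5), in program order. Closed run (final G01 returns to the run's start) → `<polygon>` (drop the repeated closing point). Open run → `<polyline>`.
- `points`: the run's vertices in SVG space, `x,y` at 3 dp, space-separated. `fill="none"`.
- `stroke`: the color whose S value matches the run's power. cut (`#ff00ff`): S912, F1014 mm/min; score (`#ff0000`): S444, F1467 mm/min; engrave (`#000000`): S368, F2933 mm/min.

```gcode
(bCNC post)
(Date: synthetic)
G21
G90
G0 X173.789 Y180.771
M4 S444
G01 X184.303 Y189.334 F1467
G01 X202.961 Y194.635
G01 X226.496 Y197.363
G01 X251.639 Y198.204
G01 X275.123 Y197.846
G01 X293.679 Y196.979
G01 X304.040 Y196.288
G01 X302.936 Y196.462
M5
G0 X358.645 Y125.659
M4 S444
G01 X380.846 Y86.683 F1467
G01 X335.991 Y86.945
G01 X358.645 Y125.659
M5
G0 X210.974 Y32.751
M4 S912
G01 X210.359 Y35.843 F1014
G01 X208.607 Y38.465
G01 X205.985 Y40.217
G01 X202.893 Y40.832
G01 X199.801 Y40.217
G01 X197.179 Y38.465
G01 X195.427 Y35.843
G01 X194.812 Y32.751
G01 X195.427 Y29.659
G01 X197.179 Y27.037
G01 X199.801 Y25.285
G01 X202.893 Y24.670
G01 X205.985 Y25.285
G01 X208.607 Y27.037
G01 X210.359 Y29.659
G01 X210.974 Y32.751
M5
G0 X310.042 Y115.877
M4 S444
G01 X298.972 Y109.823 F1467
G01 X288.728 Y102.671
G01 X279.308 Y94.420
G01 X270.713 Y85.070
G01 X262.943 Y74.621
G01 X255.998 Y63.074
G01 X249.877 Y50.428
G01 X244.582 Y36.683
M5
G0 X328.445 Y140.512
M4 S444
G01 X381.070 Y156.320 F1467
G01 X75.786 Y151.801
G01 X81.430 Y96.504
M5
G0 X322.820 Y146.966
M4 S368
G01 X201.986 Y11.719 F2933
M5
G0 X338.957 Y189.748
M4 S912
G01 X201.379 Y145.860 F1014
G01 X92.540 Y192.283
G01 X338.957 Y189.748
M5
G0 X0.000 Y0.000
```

Each laser-on run becomes one SVG element. Flip Y back into SVG space with y_svg = 213.238 − y_machine.

Run 1: S444 ⇒ score layer `#ff0000`. The run is open, so emit a `<polyline>` with points (Y-flipped): 173.789,32.467 184.303,23.904 202.961,18.603 226.496,15.875 251.639,15.034 275.123,15.392 293.679,16.259 304.040,16.950 302.936,16.776.

Run 2: power S444 maps to stroke `#ff0000` (score). The run returns to its start, so emit a `<polygon>` with points (Y-flipped): 358.645,87.579 380.846,126.555 335.991,126.293.

Run 3: the run's S912 means `#ff00ff` (cut). The run returns to its start, so emit a `<polygon>` with points (Y-flipped): 210.974,180.487 210.359,177.395 208.607,174.773 205.985,173.021 202.893,172.406 199.801,173.021 197.179,174.773 195.427,177.395 194.812,180.487 195.427,183.579 197.179,186.201 199.801,187.953 202.893,188.568 205.985,187.953 208.607,186.201 210.359,183.579.

Run 4: power S444 maps to stroke `#ff0000` (score). The run is open, so emit a `<polyline>` with points (Y-flipped): 310.042,97.361 298.972,103.415 288.728,110.567 279.308,118.818 270.713,128.168 262.943,138.617 255.998,150.164 249.877,162.810 244.582,176.555.

Run 5: S444 ⇒ score layer `#ff0000`. The run is open, so emit a `<polyline>` with points (Y-flipped): 328.445,72.726 381.070,56.918 75.786,61.437 81.430,116.734.

Run 6: power S368 maps to stroke `#000000` (engrave). The run is open, so emit a `<polyline>` with points (Y-flipped): 322.820,66.272 201.986,201.519.

Run 7: power S912 maps to stroke `#ff00ff` (cut). The run returns to its start, so emit a `<polygon>` with points (Y-flipped): 338.957,23.490 201.379,67.378 92.540,20.955.

<svg xmlns="http://www.w3.org/2000/svg" width="386.658mm" height="213.238mm" viewBox="0 0 386.658 213.238">
  <polyline points="173.789,32.467 184.303,23.904 202.961,18.603 226.496,15.875 251.639,15.034 275.123,15.392 293.679,16.259 304.040,16.950 302.936,16.776" fill="none" stroke="#ff0000"/>
  <polygon points="358.645,87.579 380.846,126.555 335.991,126.293" fill="none" stroke="#ff0000"/>
  <polygon points="210.974,180.487 210.359,177.395 208.607,174.773 205.985,173.021 202.893,172.406 199.801,173.021 197.179,174.773 195.427,177.395 194.812,180.487 195.427,183.579 197.179,186.201 199.801,187.953 202.893,188.568 205.985,187.953 208.607,186.201 210.359,183.579" fill="none" stroke="#ff00ff"/>
  <polyline points="310.042,97.361 298.972,103.415 288.728,110.567 279.308,118.818 270.713,128.168 262.943,138.617 255.998,150.164 249.877,162.810 244.582,176.555" fill="none" stroke="#ff0000"/>
  <polyline points="328.445,72.726 381.070,56.918 75.786,61.437 81.430,116.734" fill="none" stroke="#ff0000"/>
  <polyline points="322.820,66.272 201.986,201.519" fill="none" stroke="#000000"/>
  <polygon points="338.957,23.490 201.379,67.378 92.540,20.955" fill="none" stroke="#ff00ff"/>
</svg>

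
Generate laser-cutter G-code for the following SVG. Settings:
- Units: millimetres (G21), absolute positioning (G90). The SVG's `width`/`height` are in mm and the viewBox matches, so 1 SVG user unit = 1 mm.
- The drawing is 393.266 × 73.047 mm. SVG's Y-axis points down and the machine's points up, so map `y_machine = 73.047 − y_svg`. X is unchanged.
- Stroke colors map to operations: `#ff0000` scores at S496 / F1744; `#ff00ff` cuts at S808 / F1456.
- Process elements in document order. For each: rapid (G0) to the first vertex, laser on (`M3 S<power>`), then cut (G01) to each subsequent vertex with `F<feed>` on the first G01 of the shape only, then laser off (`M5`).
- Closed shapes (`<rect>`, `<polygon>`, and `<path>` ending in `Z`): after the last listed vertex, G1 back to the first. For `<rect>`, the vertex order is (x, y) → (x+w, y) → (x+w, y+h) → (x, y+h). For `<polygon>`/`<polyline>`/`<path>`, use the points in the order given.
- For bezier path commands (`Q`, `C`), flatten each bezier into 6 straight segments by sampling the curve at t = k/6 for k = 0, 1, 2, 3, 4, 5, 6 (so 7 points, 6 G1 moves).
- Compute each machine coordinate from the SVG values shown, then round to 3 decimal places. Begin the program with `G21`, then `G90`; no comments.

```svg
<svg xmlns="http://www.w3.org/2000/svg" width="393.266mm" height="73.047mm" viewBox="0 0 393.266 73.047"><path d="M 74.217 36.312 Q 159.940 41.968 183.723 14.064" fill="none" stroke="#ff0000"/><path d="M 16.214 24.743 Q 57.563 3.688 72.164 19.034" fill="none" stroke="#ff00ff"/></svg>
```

1 u = 1 mm; y_m = 73.047 − y.

[1] `<path>` quadratic bezier, #ff0000→score S496 F1744: (74.217,36.735) → (101.071,35.782) → (124.483,36.693) → (144.455,39.469) → (160.985,44.109) → (174.075,50.614) → (183.723,58.983)

[2] `<path>` quadratic bezier, #ff00ff→cut S808 F1456: (16.214,48.304) → (29.254,54.311) → (40.808,58.296) → (50.876,60.259) → (59.458,60.199) → (66.554,58.117) → (72.164,54.013)

G21
G90
G0 X74.217 Y36.735
M3 S496
G01 X101.071 Y35.782 F1744
G01 X124.483 Y36.693
G01 X144.455 Y39.469
G01 X160.985 Y44.109
G01 X174.075 Y50.614
G01 X183.723 Y58.983
M5
G0 X16.214 Y48.304
M3 S808
G01 X29.254 Y54.311 F1456
G01 X40.808 Y58.296
G01 X50.876 Y60.259
G01 X59.458 Y60.199
G01 X66.554 Y58.117
G01 X72.164 Y54.013
M5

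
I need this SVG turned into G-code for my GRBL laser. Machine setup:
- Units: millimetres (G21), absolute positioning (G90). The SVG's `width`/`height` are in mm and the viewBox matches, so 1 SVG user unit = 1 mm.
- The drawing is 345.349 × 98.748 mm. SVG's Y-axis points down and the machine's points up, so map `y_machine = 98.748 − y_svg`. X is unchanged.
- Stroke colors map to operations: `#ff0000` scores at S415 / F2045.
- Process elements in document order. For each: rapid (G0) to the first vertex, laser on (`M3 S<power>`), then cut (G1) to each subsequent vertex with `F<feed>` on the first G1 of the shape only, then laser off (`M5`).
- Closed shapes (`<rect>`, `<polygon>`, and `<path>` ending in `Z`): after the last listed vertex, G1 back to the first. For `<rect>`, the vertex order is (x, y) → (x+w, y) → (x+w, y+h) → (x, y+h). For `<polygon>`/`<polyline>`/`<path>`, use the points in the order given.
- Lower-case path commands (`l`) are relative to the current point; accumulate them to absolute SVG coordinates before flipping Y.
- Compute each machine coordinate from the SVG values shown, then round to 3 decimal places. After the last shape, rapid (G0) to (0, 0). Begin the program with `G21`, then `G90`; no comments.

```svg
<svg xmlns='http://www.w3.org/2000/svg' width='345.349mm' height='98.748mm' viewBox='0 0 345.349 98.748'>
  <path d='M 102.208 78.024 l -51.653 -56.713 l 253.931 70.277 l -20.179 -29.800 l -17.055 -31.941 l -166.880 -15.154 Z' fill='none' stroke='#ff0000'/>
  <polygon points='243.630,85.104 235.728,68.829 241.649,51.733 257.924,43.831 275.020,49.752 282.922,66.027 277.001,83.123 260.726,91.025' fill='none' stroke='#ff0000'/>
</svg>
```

viewBox `0 0 345.349 98.748` with mm width/height → 1 unit = 1 mm. Flip: y_m = 98.748 − y_svg.

**Shape 1** — `<path>` closed polygon, stroke `#ff0000` → score (S415, F2045). Machine vertices: (102.208,20.724) → (50.555,77.437) → (304.486,7.160) → (284.307,36.960) → (267.252,68.901) → (100.372,84.055) → (102.208,20.724). Closed: final G1 returns to the first vertex.

**Shape 2** — `<polygon>` regular polygon, stroke `#ff0000` → score (S415, F2045). Machine vertices: (243.630,13.644) → (235.728,29.919) → (241.649,47.015) → (257.924,54.917) → (275.020,48.996) → (282.922,32.721) → (277.001,15.625) → (260.726,7.723) → (243.630,13.644). Closed: final G1 returns to the first vertex.

G21
G90
G0 X102.208 Y20.724
M3 S415
G1 X50.555 Y77.437 F2045
G1 X304.486 Y7.160
G1 X284.307 Y36.960
G1 X267.252 Y68.901
G1 X100.372 Y84.055
G1 X102.208 Y20.724
M5
G0 X243.630 Y13.644
M3 S415
G1 X235.728 Y29.919 F2045
G1 X241.649 Y47.015
G1 X257.924 Y54.917
G1 X275.020 Y48.996
G1 X282.922 Y32.721
G1 X277.001 Y15.625
G1 X260.726 Y7.723
G1 X243.630 Y13.644
M5
G0 X0.000 Y0.000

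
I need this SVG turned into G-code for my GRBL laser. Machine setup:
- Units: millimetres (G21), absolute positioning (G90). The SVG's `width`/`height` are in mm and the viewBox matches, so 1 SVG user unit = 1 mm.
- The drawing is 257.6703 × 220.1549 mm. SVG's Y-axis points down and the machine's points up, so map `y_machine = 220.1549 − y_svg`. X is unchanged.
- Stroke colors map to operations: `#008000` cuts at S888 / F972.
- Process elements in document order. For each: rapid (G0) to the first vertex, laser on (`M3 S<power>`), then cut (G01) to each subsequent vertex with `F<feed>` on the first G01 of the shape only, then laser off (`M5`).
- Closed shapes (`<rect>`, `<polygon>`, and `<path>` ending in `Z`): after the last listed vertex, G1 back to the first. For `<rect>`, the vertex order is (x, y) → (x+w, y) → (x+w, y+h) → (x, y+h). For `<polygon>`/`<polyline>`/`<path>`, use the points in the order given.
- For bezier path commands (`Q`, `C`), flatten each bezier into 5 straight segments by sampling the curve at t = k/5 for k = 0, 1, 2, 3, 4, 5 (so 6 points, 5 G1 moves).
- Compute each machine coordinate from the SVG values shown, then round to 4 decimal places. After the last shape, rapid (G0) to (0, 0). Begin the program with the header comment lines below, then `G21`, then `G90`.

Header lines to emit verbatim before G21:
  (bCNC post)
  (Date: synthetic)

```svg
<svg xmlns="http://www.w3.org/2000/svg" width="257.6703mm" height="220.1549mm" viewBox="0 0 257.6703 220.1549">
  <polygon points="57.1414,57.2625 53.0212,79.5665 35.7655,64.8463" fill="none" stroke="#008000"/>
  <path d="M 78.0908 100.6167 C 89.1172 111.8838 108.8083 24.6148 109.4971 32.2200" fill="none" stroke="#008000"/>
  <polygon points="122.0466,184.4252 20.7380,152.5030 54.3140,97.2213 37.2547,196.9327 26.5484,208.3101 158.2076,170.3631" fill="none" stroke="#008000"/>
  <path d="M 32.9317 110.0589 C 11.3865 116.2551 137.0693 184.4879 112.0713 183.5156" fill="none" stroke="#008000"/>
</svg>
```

(bCNC post)
(Date: synthetic)
G21
G90
G0 X57.1414 Y162.8924
M3 S888
G01 X53.0212 Y140.5884 F972
G01 X35.7655 Y155.3086
G01 X57.1414 Y162.8924
M5
G0 X78.0908 Y119.5382
M3 S888
G01 X85.5251 Y123.0550 F972
G01 X93.7108 Y140.9367
G01 X101.3201 Y163.8998
G01 X107.0249 Y182.6604
G01 X109.4971 Y187.9349
M5
G0 X122.0466 Y35.7297
M3 S888
G01 X20.7380 Y67.6519 F972
G01 X54.3140 Y122.9336
G01 X37.2547 Y23.2222
G01 X26.5484 Y11.8448
G01 X158.2076 Y49.7918
G01 X122.0466 Y35.7297
M5
G0 X32.9317 Y110.0960
M3 S888
G01 X35.2887 Y99.9838 F972
G01 X58.6807 Y81.2825
G01 X88.8083 Y60.2915
G01 X111.3717 Y43.3106
G01 X112.0713 Y36.6393
M5
G0 X0.0000 Y0.0000

viewBox `0 0 257.6703 220.1549` with mm width/height → 1 unit = 1 mm. Flip: y_m = 220.1549 − y_svg.

**Shape 1** — `<polygon>` regular polygon, stroke `#008000` → cut (S888, F972). Machine vertices: (57.1414,162.8924) → (53.0212,140.5884) → (35.7655,155.3086) → (57.1414,162.8924). Closed: final G1 returns to the first vertex.

**Shape 2** — `<path>` cubic bezier, stroke `#008000` → cut (S888, F972). Control points (SVG): P0=(78.0908,100.6167), P1=(89.1172,111.8838), P2=(108.8083,24.6148), P3=(109.4971,32.2200); sampled at t=k/5. Machine vertices: (78.0908,119.5382) → (85.5251,123.0550) → (93.7108,140.9367) → (101.3201,163.8998) → (107.0249,182.6604) → (109.4971,187.9349). Open path.

**Shape 3** — `<polygon>` closed polygon, stroke `#008000` → cut (S888, F972). Machine vertices: (122.0466,35.7297) → (20.7380,67.6519) → (54.3140,122.9336) → (37.2547,23.2222) → (26.5484,11.8448) → (158.2076,49.7918) → (122.0466,35.7297). Closed: final G1 returns to the first vertex.

**Shape 4** — `<path>` cubic bezier, stroke `#008000` → cut (S888, F972). Control points (SVG): P0=(32.9317,110.0589), P1=(11.3865,116.2551), P2=(137.0693,184.4879), P3=(112.0713,183.5156); sampled at t=k/5. Machine vertices: (32.9317,110.0960) → (35.2887,99.9838) → (58.6807,81.2825) → (88.8083,60.2915) → (111.3717,43.3106) → (112.0713,36.6393). Open path.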